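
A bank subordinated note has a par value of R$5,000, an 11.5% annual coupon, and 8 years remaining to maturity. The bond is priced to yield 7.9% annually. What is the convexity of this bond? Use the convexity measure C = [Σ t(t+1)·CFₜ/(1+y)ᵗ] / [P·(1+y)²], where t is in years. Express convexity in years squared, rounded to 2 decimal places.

40.18

With y = 0.079:
  t   CF        PV=CF/(1+0.079)^t    t·PV        t(t+1)·PV
  1       575.00       532.9008       532.9008       1,065.8017
  2       575.00       493.8840       987.7680       2,963.3040
  3       575.00       457.7238     1,373.1715       5,492.6858
  4       575.00       424.2111     1,696.8445       8,484.2227
  5       575.00       393.1521     1,965.7606      11,794.5636
  6       575.00       364.3671     2,186.2027      15,303.4189
  7       575.00       337.6896     2,363.8275      18,910.6196
  8     5,575.00     3,034.4034    24,275.2271     218,477.0438
  Σ                  6,038.3320    35,381.7027     282,491.6601
P = 6,038.3320.
Convexity = Σ t(t+1)·PV / [P·(1+y)²] = 282,491.6601 / (6,038.3320 × 1.164241) = 40.18331.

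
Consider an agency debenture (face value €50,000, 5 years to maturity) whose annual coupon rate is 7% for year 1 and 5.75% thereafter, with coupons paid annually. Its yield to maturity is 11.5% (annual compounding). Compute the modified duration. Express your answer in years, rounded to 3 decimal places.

3.913 years

Periodic yield y = 0.115. First find Macaulay duration:
  t   CF        PV=CF/(1+0.115)^t    t·PV
  1     3,500.00     3,139.0135     3,139.0135
  2     2,875.00     2,312.5339     4,625.0679
  3     2,875.00     2,074.0215     6,222.0644
  4     2,875.00     1,860.1089     7,440.4358
  5    52,875.00    30,681.4615   153,407.3076
  Σ                 40,067.1393   174,833.8891
P = 40,067.1393; Macaulay duration = 174,833.8891 / 40,067.1393 = 4.36352 years.
Modified duration = D_Mac / (1 + y) = 4.36352 / 1.115 = 3.91347 years.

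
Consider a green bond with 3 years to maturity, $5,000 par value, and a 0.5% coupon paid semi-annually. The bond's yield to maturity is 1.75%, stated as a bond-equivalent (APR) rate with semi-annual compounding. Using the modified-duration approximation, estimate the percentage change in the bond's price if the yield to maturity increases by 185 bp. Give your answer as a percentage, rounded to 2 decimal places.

Periodic yield y = 0.00875. Modified duration first:
  t   CF        PV=CF/(1+0.00875)^t    t·PV
  1        12.50        12.3916        12.3916
  2        12.50        12.2841        24.5682
  3        12.50        12.1775        36.5326
  4        12.50        12.0719        48.2876
  5        12.50        11.9672        59.8360
  6     5,012.50     4,757.2185    28,543.3110
  Σ                  4,818.1108    28,724.9269
P = 4,818.1108; D_Mac = 5.96187 half-year periods = 2.98093 yrs; D_mod = 2.98093/(1+0.00875) = 2.95508 yrs.
ΔP/P ≈ -D_mod · Δy = -2.95508 × (+0.0185) = -0.054669 = -5.4669%.

-5.47%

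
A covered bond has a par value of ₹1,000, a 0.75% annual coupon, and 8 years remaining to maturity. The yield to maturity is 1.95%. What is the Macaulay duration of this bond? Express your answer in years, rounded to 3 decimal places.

Periodic yield y = 0.0195. Discount each cash flow and weight by its year:
  t   CF        PV=CF/(1+0.0195)^t    t·PV
  1         7.50         7.3565         7.3565
  2         7.50         7.2158        14.4317
  3         7.50         7.0778        21.2335
  4         7.50         6.9424        27.7698
  5         7.50         6.8097        34.0483
  6         7.50         6.6794        40.0764
  7         7.50         6.5516        45.8615
  8     1,007.50       863.2711     6,906.1690
  Σ                    911.9045     7,096.9467
Price P = Σ PV = 911.9045.
Macaulay duration = Σ(t·PV) / P = 7,096.9467 / 911.9045 = 7.78255 years.

7.783 years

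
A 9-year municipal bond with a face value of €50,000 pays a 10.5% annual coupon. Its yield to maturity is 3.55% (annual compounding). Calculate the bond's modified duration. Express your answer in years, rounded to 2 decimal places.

6.56 years

Periodic yield y = 0.0355. First find Macaulay duration:
  t   CF        PV=CF/(1+0.0355)^t    t·PV
  1     5,250.00     5,070.0145     5,070.0145
  2     5,250.00     4,896.1994     9,792.3988
  3     5,250.00     4,728.3432    14,185.0297
  4     5,250.00     4,566.2416    18,264.9666
  5     5,250.00     4,409.6974    22,048.4869
  6     5,250.00     4,258.5199    25,551.1196
  7     5,250.00     4,112.5253    28,787.6770
  8     5,250.00     3,971.5358    31,772.2861
  9    55,250.00    40,362.8063   363,265.2563
  Σ                 76,375.8834   518,737.2354
P = 76,375.8834; Macaulay duration = 518,737.2354 / 76,375.8834 = 6.79190 years.
Modified duration = D_Mac / (1 + y) = 6.79190 / 1.0355 = 6.55905 years.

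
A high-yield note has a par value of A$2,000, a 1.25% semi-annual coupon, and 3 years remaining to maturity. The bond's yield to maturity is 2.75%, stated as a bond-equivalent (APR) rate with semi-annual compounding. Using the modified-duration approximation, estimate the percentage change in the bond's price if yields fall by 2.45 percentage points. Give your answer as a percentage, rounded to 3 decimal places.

+7.136%

Periodic yield y = 0.01375. Modified duration first:
  t   CF        PV=CF/(1+0.01375)^t    t·PV
  1        12.50        12.3305        12.3305
  2        12.50        12.1632        24.3264
  3        12.50        11.9982        35.9947
  4        12.50        11.8355        47.3420
  5        12.50        11.6750        58.3748
  6     2,012.50     1,854.1748    11,125.0491
  Σ                  1,914.1772    11,303.4175
P = 1,914.1772; D_Mac = 5.90511 half-year periods = 2.95255 yrs; D_mod = 2.95255/(1+0.01375) = 2.91251 yrs.
ΔP/P ≈ -D_mod · Δy = -2.91251 × (-0.0245) = +0.071356 = +7.1356%.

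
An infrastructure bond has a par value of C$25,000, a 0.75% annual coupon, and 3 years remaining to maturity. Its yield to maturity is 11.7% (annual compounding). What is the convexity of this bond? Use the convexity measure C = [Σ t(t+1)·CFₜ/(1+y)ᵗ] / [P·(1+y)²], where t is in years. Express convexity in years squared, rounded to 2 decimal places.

With y = 0.117:
  t   CF        PV=CF/(1+0.117)^t    t·PV        t(t+1)·PV
  1       187.50       167.8603       167.8603         335.7207
  2       187.50       150.2778       300.5557         901.6670
  3    25,187.50    18,072.8042    54,218.4127     216,873.6507
  Σ                 18,390.9424    54,686.8287     218,111.0384
P = 18,390.9424.
Convexity = Σ t(t+1)·PV / [P·(1+y)²] = 218,111.0384 / (18,390.9424 × 1.247689) = 9.50533.

9.51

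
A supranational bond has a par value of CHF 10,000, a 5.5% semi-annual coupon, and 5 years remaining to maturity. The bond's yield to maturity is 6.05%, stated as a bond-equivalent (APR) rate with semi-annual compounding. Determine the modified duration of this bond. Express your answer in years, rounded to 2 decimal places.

4.30 years

Periodic yield y = 0.03025. First find Macaulay duration:
  t   CF        PV=CF/(1+0.03025)^t    t·PV
  1       275.00       266.9255       266.9255
  2       275.00       259.0881       518.1762
  3       275.00       251.4808       754.4424
  4       275.00       244.0969       976.3875
  5       275.00       236.9297     1,184.6487
  6       275.00       229.9731     1,379.8383
  7       275.00       223.2206     1,562.5444
  8       275.00       216.6665     1,733.3318
  9       275.00       210.3048     1,892.7428
  10   10,275.00     7,627.0325    76,270.3253
  Σ                  9,765.7184    86,539.3628
P = 9,765.7184; Macaulay duration = 86,539.3628 / 9,765.7184 = 8.86155 half-year periods = 4.43077 years.
Modified duration = D_Mac / (1 + y) = 4.43077 / 1.03025 = 4.30068 years.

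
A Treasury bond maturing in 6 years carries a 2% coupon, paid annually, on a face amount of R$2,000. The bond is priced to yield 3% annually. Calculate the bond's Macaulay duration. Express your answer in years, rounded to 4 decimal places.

Periodic yield y = 0.03. Discount each cash flow and weight by its year:
  t   CF        PV=CF/(1+0.03)^t    t·PV
  1        40.00        38.8350        38.8350
  2        40.00        37.7038        75.4077
  3        40.00        36.6057       109.8170
  4        40.00        35.5395       142.1579
  5        40.00        34.5044       172.5218
  6     2,040.00     1,708.4679    10,250.8073
  Σ                  1,891.6562    10,789.5466
Price P = Σ PV = 1,891.6562.
Macaulay duration = Σ(t·PV) / P = 10,789.5466 / 1,891.6562 = 5.70376 years.

5.7038 years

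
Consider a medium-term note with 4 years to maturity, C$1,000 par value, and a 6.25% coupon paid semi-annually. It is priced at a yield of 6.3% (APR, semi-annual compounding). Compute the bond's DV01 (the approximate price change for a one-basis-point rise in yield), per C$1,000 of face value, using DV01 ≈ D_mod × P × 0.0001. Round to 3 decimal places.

Periodic yield y = 0.0315.
  t   CF        PV=CF/(1+0.0315)^t    t·PV
  1        31.25        30.2957        30.2957
  2        31.25        29.3705        58.7410
  3        31.25        28.4736        85.4208
  4        31.25        27.6041       110.4163
  5        31.25        26.7611       133.8055
  6        31.25        25.9439       155.6632
  7        31.25        25.1516       176.0611
  8     1,031.25       804.6557     6,437.2458
  Σ                    998.2561     7,187.6493
P = 998.2561; D_Mac = 7.20021 half-year periods = 3.60010 yrs; D_mod = 3.49016 yrs.
DV01 ≈ 3.49016 × 998.2561 × 0.0001 = 0.348408.

C$0.348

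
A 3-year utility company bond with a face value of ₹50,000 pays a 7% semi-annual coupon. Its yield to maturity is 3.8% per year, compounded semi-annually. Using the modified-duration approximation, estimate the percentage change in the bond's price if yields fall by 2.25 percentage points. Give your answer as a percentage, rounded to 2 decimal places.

+6.12%

Periodic yield y = 0.019. Modified duration first:
  t   CF        PV=CF/(1+0.019)^t    t·PV
  1     1,750.00     1,717.3700     1,717.3700
  2     1,750.00     1,685.3484     3,370.6967
  3     1,750.00     1,653.9238     4,961.7714
  4     1,750.00     1,623.0852     6,492.3407
  5     1,750.00     1,592.8216     7,964.1079
  6    51,750.00    46,223.7579   277,342.5475
  Σ                 54,496.3068   301,848.8342
P = 54,496.3068; D_Mac = 5.53889 half-year periods = 2.76944 yrs; D_mod = 2.76944/(1+0.019) = 2.71780 yrs.
ΔP/P ≈ -D_mod · Δy = -2.71780 × (-0.0225) = +0.061151 = +6.1151%.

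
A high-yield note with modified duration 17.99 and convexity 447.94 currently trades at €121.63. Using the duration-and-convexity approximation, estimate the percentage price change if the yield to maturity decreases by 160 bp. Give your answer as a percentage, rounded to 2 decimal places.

+34.52%

Duration effect: -D_mod·Δy = -17.99 × (-0.016) = +0.287840
Convexity effect: ½·C·(Δy)² = 0.5 × 447.94 × (-0.016)² = +0.05733632
ΔP/P ≈ +0.287840 + 0.05733632 = +0.34517632
= +34.517632%.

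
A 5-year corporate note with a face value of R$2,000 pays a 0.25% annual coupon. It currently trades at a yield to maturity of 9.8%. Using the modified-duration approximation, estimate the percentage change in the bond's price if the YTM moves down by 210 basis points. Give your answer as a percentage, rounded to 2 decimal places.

Periodic yield y = 0.098. Modified duration first:
  t   CF        PV=CF/(1+0.098)^t    t·PV
  1         5.00         4.5537         4.5537
  2         5.00         4.1473         8.2946
  3         5.00         3.7771        11.3314
  4         5.00         3.4400        13.7601
  5     2,005.00     1,256.3270     6,281.6348
  Σ                  1,272.2451     6,319.5746
P = 1,272.2451; D_Mac = 4.96726 yrs; D_mod = 4.96726/(1+0.098) = 4.52392 yrs.
ΔP/P ≈ -D_mod · Δy = -4.52392 × (-0.021) = +0.095002 = +9.5002%.

+9.50%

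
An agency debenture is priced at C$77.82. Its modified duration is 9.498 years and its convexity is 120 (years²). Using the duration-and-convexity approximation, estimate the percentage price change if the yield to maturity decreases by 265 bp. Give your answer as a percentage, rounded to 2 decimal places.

+29.38%

Duration effect: -D_mod·Δy = -9.498 × (-0.0265) = +0.251697
Convexity effect: ½·C·(Δy)² = 0.5 × 120 × (-0.0265)² = +0.0421350
ΔP/P ≈ +0.251697 + 0.0421350 = +0.293832
= +29.3832%.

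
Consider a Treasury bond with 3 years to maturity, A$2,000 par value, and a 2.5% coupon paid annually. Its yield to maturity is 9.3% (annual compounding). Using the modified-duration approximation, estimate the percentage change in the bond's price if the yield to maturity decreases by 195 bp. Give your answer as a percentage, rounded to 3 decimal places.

Periodic yield y = 0.093. Modified duration first:
  t   CF        PV=CF/(1+0.093)^t    t·PV
  1        50.00        45.7457        45.7457
  2        50.00        41.8533        83.7066
  3     2,050.00     1,569.9773     4,709.9319
  Σ                  1,657.5763     4,839.3842
P = 1,657.5763; D_Mac = 2.91955 yrs; D_mod = 2.91955/(1+0.093) = 2.67114 yrs.
ΔP/P ≈ -D_mod · Δy = -2.67114 × (-0.0195) = +0.052087 = +5.2087%.

+5.209%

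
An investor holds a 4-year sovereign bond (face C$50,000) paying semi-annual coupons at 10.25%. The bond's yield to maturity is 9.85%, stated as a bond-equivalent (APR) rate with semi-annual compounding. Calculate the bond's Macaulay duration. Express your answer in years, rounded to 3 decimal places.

3.385 years

Periodic yield y = 0.04925. Discount each cash flow and weight by its period:
  t   CF        PV=CF/(1+0.04925)^t    t·PV
  1     2,562.50     2,442.2206     2,442.2206
  2     2,562.50     2,327.5870     4,655.1740
  3     2,562.50     2,218.3340     6,655.0021
  4     2,562.50     2,114.2092     8,456.8369
  5     2,562.50     2,014.9719    10,074.8593
  6     2,562.50     1,920.3925    11,522.3551
  7     2,562.50     1,830.2526    12,811.7681
  8    52,562.50    35,780.3175   286,242.5400
  Σ                 50,648.2853   342,860.7561
Price P = Σ PV = 50,648.2853.
Macaulay duration = Σ(t·PV) / P = 342,860.7561 / 50,648.2853 = 6.76944 half-year periods.
In years: 6.76944 / 2 = 3.38472 years.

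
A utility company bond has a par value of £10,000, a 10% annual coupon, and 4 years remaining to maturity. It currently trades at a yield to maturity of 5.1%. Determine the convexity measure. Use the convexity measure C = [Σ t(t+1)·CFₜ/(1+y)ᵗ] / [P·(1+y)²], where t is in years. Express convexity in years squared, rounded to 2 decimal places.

15.28

With y = 0.051:
  t   CF        PV=CF/(1+0.051)^t    t·PV        t(t+1)·PV
  1     1,000.00       951.4748       951.4748       1,902.9496
  2     1,000.00       905.3043     1,810.6085       5,431.8256
  3     1,000.00       861.3742     2,584.1226      10,336.4902
  4    11,000.00     9,015.3340    36,061.3360     180,306.6800
  Σ                 11,733.4872    41,407.5419     197,977.9454
P = 11,733.4872.
Convexity = Σ t(t+1)·PV / [P·(1+y)²] = 197,977.9454 / (11,733.4872 × 1.104601) = 15.27511.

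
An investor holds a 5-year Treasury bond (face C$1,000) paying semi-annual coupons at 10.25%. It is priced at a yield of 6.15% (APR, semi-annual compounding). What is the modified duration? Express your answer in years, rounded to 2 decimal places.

4.00 years

Periodic yield y = 0.03075. First find Macaulay duration:
  t   CF        PV=CF/(1+0.03075)^t    t·PV
  1        51.25        49.7211        49.7211
  2        51.25        48.2378        96.4755
  3        51.25        46.7987       140.3961
  4        51.25        45.4026       181.6103
  5        51.25        44.0481       220.2405
  6        51.25        42.7340       256.4042
  7        51.25        41.4592       290.2141
  8        51.25        40.2223       321.7786
  9        51.25        39.0224       351.2014
  10    1,051.25       776.5556     7,765.5563
  Σ                  1,174.2017     9,673.5981
P = 1,174.2017; Macaulay duration = 9,673.5981 / 1,174.2017 = 8.23845 half-year periods = 4.11922 years.
Modified duration = D_Mac / (1 + y) = 4.11922 / 1.03075 = 3.99634 years.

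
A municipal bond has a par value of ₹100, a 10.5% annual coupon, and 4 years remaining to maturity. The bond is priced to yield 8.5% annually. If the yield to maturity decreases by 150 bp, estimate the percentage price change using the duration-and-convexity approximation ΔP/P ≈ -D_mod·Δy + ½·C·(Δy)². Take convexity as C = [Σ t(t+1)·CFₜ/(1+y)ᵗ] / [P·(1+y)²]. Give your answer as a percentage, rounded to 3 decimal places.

+4.974%

With y = 0.085:
  t   CF        PV=CF/(1+0.085)^t    t·PV        t(t+1)·PV
  1        10.50         9.6774         9.6774          19.3548
  2        10.50         8.9193        17.8386          53.5157
  3        10.50         8.2205        24.6616          98.6464
  4       110.50        79.7340       318.9358       1,594.6792
  Σ                    106.5512       371.1134       1,766.1961
P = 106.5512; D_Mac = 3.48296 yrs; D_mod = 3.21010 yrs; C = 14.08060.
Duration effect: -3.21010 × (-0.015) = +0.048152
Convexity effect: 0.5 × 14.08060 × (-0.015)² = +0.0015841
ΔP/P ≈ +0.048152 + 0.0015841 = +0.049736 = +4.9736%.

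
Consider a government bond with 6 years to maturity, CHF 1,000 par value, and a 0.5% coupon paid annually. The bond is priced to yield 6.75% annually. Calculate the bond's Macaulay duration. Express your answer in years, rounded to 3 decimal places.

5.908 years

Periodic yield y = 0.0675. Discount each cash flow and weight by its year:
  t   CF        PV=CF/(1+0.0675)^t    t·PV
  1         5.00         4.6838         4.6838
  2         5.00         4.3877         8.7753
  3         5.00         4.1102        12.3307
  4         5.00         3.8503        15.4013
  5         5.00         3.6069        18.0344
  6     1,005.00       679.1391     4,074.8348
  Σ                    699.7781     4,134.0604
Price P = Σ PV = 699.7781.
Macaulay duration = Σ(t·PV) / P = 4,134.0604 / 699.7781 = 5.90767 years.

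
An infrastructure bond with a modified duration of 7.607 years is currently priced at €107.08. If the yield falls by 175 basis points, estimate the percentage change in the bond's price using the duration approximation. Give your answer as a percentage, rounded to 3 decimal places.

+13.312%

Duration approximation: ΔP/P ≈ -D_mod · Δy = -7.607 × (-0.0175) = +0.1331225.
As a percentage: +13.31225%.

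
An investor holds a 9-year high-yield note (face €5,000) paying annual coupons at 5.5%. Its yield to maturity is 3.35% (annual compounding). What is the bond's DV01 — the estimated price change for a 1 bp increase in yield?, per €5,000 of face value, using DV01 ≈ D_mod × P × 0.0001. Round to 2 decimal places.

€4.21

Periodic yield y = 0.0335.
  t   CF        PV=CF/(1+0.0335)^t    t·PV
  1       275.00       266.0861       266.0861
  2       275.00       257.4612       514.9223
  3       275.00       249.1158       747.3474
  4       275.00       241.0409       964.1637
  5       275.00       233.2278     1,166.1389
  6       275.00       225.6679     1,354.0075
  7       275.00       218.3531     1,528.4716
  8       275.00       211.2754     1,690.2029
  9     5,275.00     3,921.2825    35,291.5428
  Σ                  5,823.5107    43,522.8831
P = 5,823.5107; D_Mac = 7.47365 yrs; D_mod = 7.23140 yrs.
DV01 ≈ 7.23140 × 5,823.5107 × 0.0001 = 4.211213.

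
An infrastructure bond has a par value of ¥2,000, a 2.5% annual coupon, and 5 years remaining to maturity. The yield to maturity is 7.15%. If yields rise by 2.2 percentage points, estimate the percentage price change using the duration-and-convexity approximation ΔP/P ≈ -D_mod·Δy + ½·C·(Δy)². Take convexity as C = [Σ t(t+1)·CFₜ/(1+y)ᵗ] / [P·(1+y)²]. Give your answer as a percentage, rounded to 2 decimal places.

With y = 0.0715:
  t   CF        PV=CF/(1+0.0715)^t    t·PV        t(t+1)·PV
  1        50.00        46.6636        46.6636          93.3271
  2        50.00        43.5497        87.0995         261.2985
  3        50.00        40.6437       121.9312         487.7247
  4        50.00        37.9316       151.7264         758.6322
  5     2,050.00     1,451.4196     7,257.0980      43,542.5881
  Σ                  1,620.2082     7,664.5187      45,143.5706
P = 1,620.2082; D_Mac = 4.73058 yrs; D_mod = 4.41491 yrs; C = 24.26838.
Duration effect: -4.41491 × (+0.022) = -0.097128
Convexity effect: 0.5 × 24.26838 × (0.022)² = +0.0058729
ΔP/P ≈ -0.097128 + 0.0058729 = -0.091255 = -9.1255%.

-9.13%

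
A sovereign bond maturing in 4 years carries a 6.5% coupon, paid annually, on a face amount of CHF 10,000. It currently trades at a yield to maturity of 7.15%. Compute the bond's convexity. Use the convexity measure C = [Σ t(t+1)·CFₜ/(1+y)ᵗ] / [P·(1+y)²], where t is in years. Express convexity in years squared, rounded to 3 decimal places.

With y = 0.0715:
  t   CF        PV=CF/(1+0.0715)^t    t·PV        t(t+1)·PV
  1       650.00       606.6262       606.6262       1,213.2524
  2       650.00       566.1467     1,132.2935       3,396.8804
  3       650.00       528.3684     1,585.1052       6,340.4207
  4    10,650.00     8,079.4334    32,317.7337     161,588.6683
  Σ                  9,780.5748    35,641.7585     172,539.2219
P = 9,780.5748.
Convexity = Σ t(t+1)·PV / [P·(1+y)²] = 172,539.2219 / (9,780.5748 × 1.148112) = 15.36523.

15.365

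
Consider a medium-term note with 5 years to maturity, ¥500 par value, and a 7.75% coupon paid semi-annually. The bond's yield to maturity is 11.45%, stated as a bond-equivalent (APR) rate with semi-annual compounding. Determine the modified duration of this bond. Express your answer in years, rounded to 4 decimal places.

3.9435 years

Periodic yield y = 0.05725. First find Macaulay duration:
  t   CF        PV=CF/(1+0.05725)^t    t·PV
  1       19.375        18.3258        18.3258
  2       19.375        17.3335        34.6670
  3       19.375        16.3949        49.1847
  4       19.375        15.5071        62.0284
  5       19.375        14.6674        73.3370
  6       19.375        13.8732        83.2390
  7       19.375        13.1219        91.8535
  8       19.375        12.4114        99.2911
  9       19.375        11.7393       105.6538
  10     519.375       297.6488     2,976.4878
  Σ                    431.0233     3,594.0681
P = 431.0233; Macaulay duration = 3,594.0681 / 431.0233 = 8.33845 half-year periods = 4.16923 years.
Modified duration = D_Mac / (1 + y) = 4.16923 / 1.05725 = 3.94346 years.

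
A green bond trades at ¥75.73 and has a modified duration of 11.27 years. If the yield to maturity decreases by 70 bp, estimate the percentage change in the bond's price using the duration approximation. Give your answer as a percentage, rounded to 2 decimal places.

+7.89%

Duration approximation: ΔP/P ≈ -D_mod · Δy = -11.27 × (-0.007) = +0.078890.
As a percentage: +7.8890%.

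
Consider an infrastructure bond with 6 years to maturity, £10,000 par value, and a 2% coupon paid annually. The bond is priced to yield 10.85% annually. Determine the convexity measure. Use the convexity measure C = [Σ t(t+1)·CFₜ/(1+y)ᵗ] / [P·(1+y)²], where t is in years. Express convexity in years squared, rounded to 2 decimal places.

With y = 0.1085:
  t   CF        PV=CF/(1+0.1085)^t    t·PV        t(t+1)·PV
  1       200.00       180.4240       180.4240         360.8480
  2       200.00       162.7641       325.5282         976.5846
  3       200.00       146.8327       440.4982       1,761.9929
  4       200.00       132.4607       529.8430       2,649.2150
  5       200.00       119.4955       597.4774       3,584.8647
  6    10,200.00     5,497.7627    32,986.5759     230,906.0316
  Σ                  6,239.7397    35,060.3468     240,239.5366
P = 6,239.7397.
Convexity = Σ t(t+1)·PV / [P·(1+y)²] = 240,239.5366 / (6,239.7397 × 1.228772) = 31.33333.

31.33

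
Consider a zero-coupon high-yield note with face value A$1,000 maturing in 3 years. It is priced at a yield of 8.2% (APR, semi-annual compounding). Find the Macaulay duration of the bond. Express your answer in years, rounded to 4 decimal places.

3.0000 years

A zero-coupon bond has a single cash flow at maturity, so its Macaulay duration equals its maturity: 3 years.
(Equivalently: 6 semi-annual periods ÷ 2 = 3 years.)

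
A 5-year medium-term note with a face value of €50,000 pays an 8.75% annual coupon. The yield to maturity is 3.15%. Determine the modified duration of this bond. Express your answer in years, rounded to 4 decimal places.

4.2119 years

Periodic yield y = 0.0315. First find Macaulay duration:
  t   CF        PV=CF/(1+0.0315)^t    t·PV
  1     4,375.00     4,241.3960     4,241.3960
  2     4,375.00     4,111.8721     8,223.7441
  3     4,375.00     3,986.3035    11,958.9105
  4     4,375.00     3,864.5696    15,458.2782
  5    54,375.00    46,564.3032   232,821.5160
  Σ                 62,768.4443   272,703.8448
P = 62,768.4443; Macaulay duration = 272,703.8448 / 62,768.4443 = 4.34460 years.
Modified duration = D_Mac / (1 + y) = 4.34460 / 1.0315 = 4.21193 years.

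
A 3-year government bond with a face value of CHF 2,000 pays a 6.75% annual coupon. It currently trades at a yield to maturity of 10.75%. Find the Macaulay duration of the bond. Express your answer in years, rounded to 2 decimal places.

Periodic yield y = 0.1075. Discount each cash flow and weight by its year:
  t   CF        PV=CF/(1+0.1075)^t    t·PV
  1       135.00       121.8962       121.8962
  2       135.00       110.0643       220.1285
  3     2,135.00     1,571.6892     4,715.0677
  Σ                  1,803.6496     5,057.0923
Price P = Σ PV = 1,803.6496.
Macaulay duration = Σ(t·PV) / P = 5,057.0923 / 1,803.6496 = 2.80381 years.

2.80 years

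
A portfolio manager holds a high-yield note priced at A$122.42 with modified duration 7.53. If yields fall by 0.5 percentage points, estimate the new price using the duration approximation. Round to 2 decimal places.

Duration approximation: ΔP/P ≈ -D_mod · Δy = -7.53 × (-0.005) = +0.037650.
New price ≈ 122.42 × (1 + 0.037650) = 127.029113.

A$127.03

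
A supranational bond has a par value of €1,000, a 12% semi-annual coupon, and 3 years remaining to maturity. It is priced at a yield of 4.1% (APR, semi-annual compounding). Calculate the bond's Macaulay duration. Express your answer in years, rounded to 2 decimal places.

2.65 years

Periodic yield y = 0.0205. Discount each cash flow and weight by its period:
  t   CF        PV=CF/(1+0.0205)^t    t·PV
  1        60.00        58.7947        58.7947
  2        60.00        57.6136       115.2273
  3        60.00        56.4563       169.3688
  4        60.00        55.3222       221.2887
  5        60.00        54.2108       271.0542
  6     1,060.00       938.4860     5,630.9162
  Σ                  1,220.8837     6,466.6499
Price P = Σ PV = 1,220.8837.
Macaulay duration = Σ(t·PV) / P = 6,466.6499 / 1,220.8837 = 5.29670 half-year periods.
In years: 5.29670 / 2 = 2.64835 years.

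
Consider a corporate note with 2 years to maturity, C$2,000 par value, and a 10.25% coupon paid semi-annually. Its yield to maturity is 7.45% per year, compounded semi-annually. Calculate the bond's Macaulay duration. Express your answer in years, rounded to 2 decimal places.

Periodic yield y = 0.03725. Discount each cash flow and weight by its period:
  t   CF        PV=CF/(1+0.03725)^t    t·PV
  1       102.50        98.8190        98.8190
  2       102.50        95.2702       190.5404
  3       102.50        91.8488       275.5464
  4     2,102.50     1,816.3613     7,265.4450
  Σ                  2,102.2992     7,830.3508
Price P = Σ PV = 2,102.2992.
Macaulay duration = Σ(t·PV) / P = 7,830.3508 / 2,102.2992 = 3.72466 half-year periods.
In years: 3.72466 / 2 = 1.86233 years.

1.86 years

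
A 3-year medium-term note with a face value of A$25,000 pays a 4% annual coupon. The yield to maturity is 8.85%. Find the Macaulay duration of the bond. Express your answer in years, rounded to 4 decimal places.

Periodic yield y = 0.0885. Discount each cash flow and weight by its year:
  t   CF        PV=CF/(1+0.0885)^t    t·PV
  1     1,000.00       918.6955       918.6955
  2     1,000.00       844.0013     1,688.0027
  3    26,000.00    20,159.8849    60,479.6546
  Σ                 21,922.5817    63,086.3528
Price P = Σ PV = 21,922.5817.
Macaulay duration = Σ(t·PV) / P = 63,086.3528 / 21,922.5817 = 2.87769 years.

2.8777 years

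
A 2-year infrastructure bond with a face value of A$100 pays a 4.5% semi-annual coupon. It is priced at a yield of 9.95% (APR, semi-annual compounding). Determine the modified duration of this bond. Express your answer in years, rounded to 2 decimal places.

Periodic yield y = 0.04975. First find Macaulay duration:
  t   CF        PV=CF/(1+0.04975)^t    t·PV
  1         2.25         2.1434         2.1434
  2         2.25         2.0418         4.0836
  3         2.25         1.9450         5.8351
  4       102.25        84.2015       336.8060
  Σ                     90.3317       348.8680
P = 90.3317; Macaulay duration = 348.8680 / 90.3317 = 3.86208 half-year periods = 1.93104 years.
Modified duration = D_Mac / (1 + y) = 1.93104 / 1.04975 = 1.83952 years.

1.84 years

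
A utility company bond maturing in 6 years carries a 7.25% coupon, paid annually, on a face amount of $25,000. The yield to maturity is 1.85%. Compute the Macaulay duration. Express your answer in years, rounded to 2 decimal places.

5.20 years

Periodic yield y = 0.0185. Discount each cash flow and weight by its year:
  t   CF        PV=CF/(1+0.0185)^t    t·PV
  1     1,812.50     1,779.5778     1,779.5778
  2     1,812.50     1,747.2536     3,494.5072
  3     1,812.50     1,715.5166     5,146.5497
  4     1,812.50     1,684.3560     6,737.4239
  5     1,812.50     1,653.7614     8,268.8070
  6    26,812.50    24,019.8953   144,119.3716
  Σ                 32,600.3606   169,546.2372
Price P = Σ PV = 32,600.3606.
Macaulay duration = Σ(t·PV) / P = 169,546.2372 / 32,600.3606 = 5.20075 years.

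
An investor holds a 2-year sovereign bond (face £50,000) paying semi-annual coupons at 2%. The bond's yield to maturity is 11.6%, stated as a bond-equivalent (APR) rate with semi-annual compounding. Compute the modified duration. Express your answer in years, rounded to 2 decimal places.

1.86 years

Periodic yield y = 0.058. First find Macaulay duration:
  t   CF        PV=CF/(1+0.058)^t    t·PV
  1       500.00       472.5898       472.5898
  2       500.00       446.6822       893.3644
  3       500.00       422.1949     1,266.5848
  4    50,500.00    40,304.0517   161,216.2068
  Σ                 41,645.5186   163,848.7458
P = 41,645.5186; Macaulay duration = 163,848.7458 / 41,645.5186 = 3.93437 half-year periods = 1.96718 years.
Modified duration = D_Mac / (1 + y) = 1.96718 / 1.058 = 1.85934 years.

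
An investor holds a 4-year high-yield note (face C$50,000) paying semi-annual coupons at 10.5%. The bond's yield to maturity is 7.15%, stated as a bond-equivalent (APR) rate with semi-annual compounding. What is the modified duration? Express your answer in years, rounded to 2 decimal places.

Periodic yield y = 0.03575. First find Macaulay duration:
  t   CF        PV=CF/(1+0.03575)^t    t·PV
  1     2,625.00     2,534.3954     2,534.3954
  2     2,625.00     2,446.9180     4,893.8361
  3     2,625.00     2,362.4601     7,087.3803
  4     2,625.00     2,280.9173     9,123.6692
  5     2,625.00     2,202.1890    11,010.9452
  6     2,625.00     2,126.1782    12,757.0691
  7     2,625.00     2,052.7909    14,369.5363
  8    52,625.00    39,733.1112   317,864.8899
  Σ                 55,738.9602   379,641.7214
P = 55,738.9602; Macaulay duration = 379,641.7214 / 55,738.9602 = 6.81107 half-year periods = 3.40553 years.
Modified duration = D_Mac / (1 + y) = 3.40553 / 1.03575 = 3.28799 years.

3.29 years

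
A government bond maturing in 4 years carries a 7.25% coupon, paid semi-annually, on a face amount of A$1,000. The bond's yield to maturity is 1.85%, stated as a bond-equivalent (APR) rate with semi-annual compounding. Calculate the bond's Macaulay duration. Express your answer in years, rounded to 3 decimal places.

Periodic yield y = 0.00925. Discount each cash flow and weight by its period:
  t   CF        PV=CF/(1+0.00925)^t    t·PV
  1        36.25        35.9178        35.9178
  2        36.25        35.5886        71.1771
  3        36.25        35.2624       105.7872
  4        36.25        34.9392       139.7568
  5        36.25        34.6190       173.0949
  6        36.25        34.3017       205.8101
  7        36.25        33.9873       237.9111
  8     1,036.25       962.6634     7,701.3075
  Σ                  1,207.2793     8,670.7625
Price P = Σ PV = 1,207.2793.
Macaulay duration = Σ(t·PV) / P = 8,670.7625 / 1,207.2793 = 7.18207 half-year periods.
In years: 7.18207 / 2 = 3.59103 years.

3.591 years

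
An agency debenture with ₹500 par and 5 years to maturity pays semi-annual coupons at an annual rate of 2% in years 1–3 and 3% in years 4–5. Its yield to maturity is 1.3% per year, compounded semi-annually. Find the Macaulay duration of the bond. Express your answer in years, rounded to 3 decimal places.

4.778 years

Periodic yield y = 0.0065. Discount each cash flow and weight by its period:
  t   CF        PV=CF/(1+0.0065)^t    t·PV
  1         5.00         4.9677         4.9677
  2         5.00         4.9356         9.8713
  3         5.00         4.9038        14.7113
  4         5.00         4.8721        19.4883
  5         5.00         4.8406        24.2031
  6         5.00         4.8094        28.8562
  7         7.50         7.1675        50.1722
  8         7.50         7.1212        56.9693
  9         7.50         7.0752        63.6766
  10      507.50       475.6618     4,756.6178
  Σ                    526.3547     5,029.5337
Price P = Σ PV = 526.3547.
Macaulay duration = Σ(t·PV) / P = 5,029.5337 / 526.3547 = 9.55541 half-year periods.
In years: 9.55541 / 2 = 4.77770 years.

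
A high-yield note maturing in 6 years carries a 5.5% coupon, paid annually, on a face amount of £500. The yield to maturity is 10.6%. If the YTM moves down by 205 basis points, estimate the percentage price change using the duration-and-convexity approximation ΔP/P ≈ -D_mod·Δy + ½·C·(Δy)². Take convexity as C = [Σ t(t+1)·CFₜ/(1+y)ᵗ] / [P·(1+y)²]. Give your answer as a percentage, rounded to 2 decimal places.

With y = 0.106:
  t   CF        PV=CF/(1+0.106)^t    t·PV        t(t+1)·PV
  1        27.50        24.8644        24.8644          49.7288
  2        27.50        22.4814        44.9627         134.8881
  3        27.50        20.3267        60.9802         243.9206
  4        27.50        18.3786        73.5144         367.5718
  5        27.50        16.6172        83.0858         498.5151
  6       527.50       288.1985     1,729.1909      12,104.3366
  Σ                    390.8667     2,016.5984      13,398.9610
P = 390.8667; D_Mac = 5.15930 yrs; D_mod = 4.66483 yrs; C = 28.02413.
Duration effect: -4.66483 × (-0.0205) = +0.095629
Convexity effect: 0.5 × 28.02413 × (-0.0205)² = +0.0058886
ΔP/P ≈ +0.095629 + 0.0058886 = +0.101518 = +10.1518%.

+10.15%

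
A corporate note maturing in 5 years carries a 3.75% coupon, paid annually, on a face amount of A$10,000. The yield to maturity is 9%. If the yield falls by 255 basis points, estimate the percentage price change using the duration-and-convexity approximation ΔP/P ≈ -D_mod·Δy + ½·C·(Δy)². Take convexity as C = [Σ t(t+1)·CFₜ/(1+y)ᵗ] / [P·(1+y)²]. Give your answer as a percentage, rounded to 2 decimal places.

With y = 0.09:
  t   CF        PV=CF/(1+0.09)^t    t·PV        t(t+1)·PV
  1       375.00       344.0367       344.0367         688.0734
  2       375.00       315.6300       631.2600       1,893.7800
  3       375.00       289.5688       868.7064       3,474.8257
  4       375.00       265.6595     1,062.6378       5,313.1891
  5    10,375.00     6,743.0381    33,715.1907     202,291.1440
  Σ                  7,957.9331    36,621.8316     213,661.0121
P = 7,957.9331; D_Mac = 4.60193 yrs; D_mod = 4.22195 yrs; C = 22.59810.
Duration effect: -4.22195 × (-0.0255) = +0.107660
Convexity effect: 0.5 × 22.59810 × (-0.0255)² = +0.0073472
ΔP/P ≈ +0.107660 + 0.0073472 = +0.115007 = +11.5007%.

+11.50%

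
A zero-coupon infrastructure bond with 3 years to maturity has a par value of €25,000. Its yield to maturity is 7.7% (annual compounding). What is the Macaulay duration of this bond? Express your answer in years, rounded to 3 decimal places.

3.000 years

A zero-coupon bond has a single cash flow at maturity, so its Macaulay duration equals its maturity: 3 years.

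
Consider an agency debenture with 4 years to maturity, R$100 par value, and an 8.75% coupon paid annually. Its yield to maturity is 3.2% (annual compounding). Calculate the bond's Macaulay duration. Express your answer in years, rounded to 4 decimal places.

3.5866 years

Periodic yield y = 0.032. Discount each cash flow and weight by its year:
  t   CF        PV=CF/(1+0.032)^t    t·PV
  1         8.75         8.4787         8.4787
  2         8.75         8.2158        16.4316
  3         8.75         7.9610        23.8831
  4       108.75        95.8761       383.5045
  Σ                    120.5316       432.2978
Price P = Σ PV = 120.5316.
Macaulay duration = Σ(t·PV) / P = 432.2978 / 120.5316 = 3.58659 years.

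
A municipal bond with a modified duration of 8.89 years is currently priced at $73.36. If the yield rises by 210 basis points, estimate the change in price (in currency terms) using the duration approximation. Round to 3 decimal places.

-$13.696

Duration approximation: ΔP/P ≈ -D_mod · Δy = -8.89 × (+0.021) = -0.186690.
ΔP ≈ 73.36 × (-0.186690) = -13.6955784.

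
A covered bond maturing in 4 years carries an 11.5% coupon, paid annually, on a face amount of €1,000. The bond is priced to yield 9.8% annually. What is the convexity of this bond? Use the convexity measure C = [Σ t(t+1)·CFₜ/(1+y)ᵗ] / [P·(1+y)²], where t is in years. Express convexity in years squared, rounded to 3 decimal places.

13.508

With y = 0.098:
  t   CF        PV=CF/(1+0.098)^t    t·PV        t(t+1)·PV
  1       115.00       104.7359       104.7359         209.4718
  2       115.00        95.3879       190.7757         572.3272
  3       115.00        86.8742       260.6226       1,042.4904
  4     1,115.00       767.1239     3,068.4956      15,342.4778
  Σ                  1,054.1218     3,624.6298      17,166.7672
P = 1,054.1218.
Convexity = Σ t(t+1)·PV / [P·(1+y)²] = 17,166.7672 / (1,054.1218 × 1.205604) = 13.50806.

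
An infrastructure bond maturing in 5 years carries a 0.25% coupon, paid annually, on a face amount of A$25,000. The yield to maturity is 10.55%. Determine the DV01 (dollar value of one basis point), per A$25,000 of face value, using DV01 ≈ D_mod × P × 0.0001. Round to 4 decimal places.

A$6.9071

Periodic yield y = 0.1055.
  t   CF        PV=CF/(1+0.1055)^t    t·PV
  1        62.50        56.5355        56.5355
  2        62.50        51.1402       102.2804
  3        62.50        46.2598       138.7794
  4        62.50        41.8451       167.3806
  5    25,062.50    15,178.5629    75,892.8146
  Σ                 15,374.3436    76,357.7905
P = 15,374.3436; D_Mac = 4.96657 yrs; D_mod = 4.49260 yrs.
DV01 ≈ 4.49260 × 15,374.3436 × 0.0001 = 6.907082.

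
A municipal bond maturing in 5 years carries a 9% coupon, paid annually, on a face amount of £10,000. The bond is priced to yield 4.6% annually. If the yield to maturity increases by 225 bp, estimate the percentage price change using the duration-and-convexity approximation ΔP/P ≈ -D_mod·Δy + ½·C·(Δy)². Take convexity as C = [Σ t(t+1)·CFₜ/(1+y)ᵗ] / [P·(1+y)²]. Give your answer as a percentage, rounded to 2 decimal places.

With y = 0.046:
  t   CF        PV=CF/(1+0.046)^t    t·PV        t(t+1)·PV
  1       900.00       860.4207       860.4207       1,720.8413
  2       900.00       822.5819     1,645.1638       4,935.4913
  3       900.00       786.4072     2,359.2215       9,436.8859
  4       900.00       751.8233     3,007.2931      15,036.4657
  5    10,900.00     8,704.9860    43,524.9298     261,149.5790
  Σ                 11,926.2189    51,397.0288     292,279.2631
P = 11,926.2189; D_Mac = 4.30958 yrs; D_mod = 4.12006 yrs; C = 22.39917.
Duration effect: -4.12006 × (+0.0225) = -0.092701
Convexity effect: 0.5 × 22.39917 × (0.0225)² = +0.0056698
ΔP/P ≈ -0.092701 + 0.0056698 = -0.087032 = -8.7032%.

-8.70%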